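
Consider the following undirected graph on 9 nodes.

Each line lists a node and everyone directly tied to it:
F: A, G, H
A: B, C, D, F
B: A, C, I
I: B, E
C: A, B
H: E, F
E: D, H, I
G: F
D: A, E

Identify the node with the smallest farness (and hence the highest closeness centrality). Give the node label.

A

Farness (sum of distances to all others) for each node — A:12, B:15, C:17, D:15, E:15, F:14, G:21, H:16, I:17.
The smallest farness is 12, for A, so A has the highest closeness.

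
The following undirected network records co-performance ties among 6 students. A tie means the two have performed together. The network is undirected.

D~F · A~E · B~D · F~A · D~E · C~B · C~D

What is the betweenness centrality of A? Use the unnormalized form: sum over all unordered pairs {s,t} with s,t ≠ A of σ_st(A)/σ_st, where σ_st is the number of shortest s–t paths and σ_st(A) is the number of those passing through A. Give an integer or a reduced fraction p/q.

1/2

Pairs whose geodesics pass through A — F–E: 1/2.
All other pairs contribute 0.
Summing the contributions gives betweenness(A) = 1/2.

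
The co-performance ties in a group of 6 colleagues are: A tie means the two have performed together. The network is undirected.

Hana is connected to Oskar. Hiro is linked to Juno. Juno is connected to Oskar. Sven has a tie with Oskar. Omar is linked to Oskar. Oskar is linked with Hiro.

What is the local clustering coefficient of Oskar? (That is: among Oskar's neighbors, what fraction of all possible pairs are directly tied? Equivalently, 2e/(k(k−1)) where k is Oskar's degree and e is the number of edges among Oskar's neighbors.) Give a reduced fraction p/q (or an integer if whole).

Oskar's neighbors: Hana, Hiro, Juno, Omar, and Sven (k = 5).
Possible neighbor pairs: C(5,2) = 10. Edges among them: Hiro–Juno → e = 1.
Clustering(Oskar) = 1/10.

1/10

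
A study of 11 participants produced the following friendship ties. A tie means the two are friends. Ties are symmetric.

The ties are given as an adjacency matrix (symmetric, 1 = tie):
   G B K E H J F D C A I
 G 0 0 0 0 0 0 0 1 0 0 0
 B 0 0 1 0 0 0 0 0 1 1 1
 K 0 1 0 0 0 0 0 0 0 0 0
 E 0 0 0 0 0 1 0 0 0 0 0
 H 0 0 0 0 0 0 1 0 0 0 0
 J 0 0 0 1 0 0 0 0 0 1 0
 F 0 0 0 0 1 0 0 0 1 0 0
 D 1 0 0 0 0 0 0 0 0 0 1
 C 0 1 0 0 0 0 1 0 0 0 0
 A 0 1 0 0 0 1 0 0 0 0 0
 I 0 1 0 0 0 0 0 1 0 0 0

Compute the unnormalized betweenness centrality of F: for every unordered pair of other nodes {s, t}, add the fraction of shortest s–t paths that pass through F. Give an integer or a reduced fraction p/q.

Pairs whose geodesics pass through F — G–H: 1; B–H: 1; K–H: 1; E–H: 1; H–J: 1; H–D: 1; H–C: 1; H–A: 1; H–I: 1.
All other pairs contribute 0.
Summing the contributions gives betweenness(F) = 9.

9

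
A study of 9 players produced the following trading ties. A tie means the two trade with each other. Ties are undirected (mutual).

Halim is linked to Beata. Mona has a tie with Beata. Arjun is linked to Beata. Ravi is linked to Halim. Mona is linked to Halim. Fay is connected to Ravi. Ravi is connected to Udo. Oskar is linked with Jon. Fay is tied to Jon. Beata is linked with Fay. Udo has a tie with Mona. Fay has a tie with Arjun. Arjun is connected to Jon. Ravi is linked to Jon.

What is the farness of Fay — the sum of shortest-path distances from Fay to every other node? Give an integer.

12

Distances from Fay: Arjun:1, Beata:1, Halim:2, Jon:1, Mona:2, Oskar:2, Ravi:1, Udo:2.
Sum = 1 + 1 + 2 + 1 + 2 + 2 + 1 + 2 = 12.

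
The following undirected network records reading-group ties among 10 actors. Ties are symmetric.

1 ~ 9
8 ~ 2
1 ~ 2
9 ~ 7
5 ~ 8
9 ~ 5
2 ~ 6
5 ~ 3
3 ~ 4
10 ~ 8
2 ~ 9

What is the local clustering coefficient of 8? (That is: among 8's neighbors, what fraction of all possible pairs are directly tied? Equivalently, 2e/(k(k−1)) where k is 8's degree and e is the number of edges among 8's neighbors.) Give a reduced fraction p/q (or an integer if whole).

8's neighbors: 2, 5, and 10 (k = 3).
Possible neighbor pairs: C(3,2) = 3. Edges among them: none → e = 0.
Clustering(8) = 0/3 = 0.

0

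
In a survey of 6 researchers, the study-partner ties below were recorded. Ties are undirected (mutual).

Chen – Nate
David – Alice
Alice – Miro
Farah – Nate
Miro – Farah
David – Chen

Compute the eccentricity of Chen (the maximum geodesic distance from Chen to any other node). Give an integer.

Distances from Chen: Alice:2, David:1, Farah:2, Miro:3, Nate:1.
The largest is 3 (to Miro), so the eccentricity of Chen is 3.

3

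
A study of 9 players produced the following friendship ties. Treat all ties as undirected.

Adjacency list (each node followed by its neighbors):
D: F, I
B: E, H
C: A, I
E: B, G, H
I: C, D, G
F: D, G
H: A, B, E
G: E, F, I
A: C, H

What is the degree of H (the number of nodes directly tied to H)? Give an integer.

H is directly tied to A, B, and E. That is 3 neighbors, so the degree of H is 3.

3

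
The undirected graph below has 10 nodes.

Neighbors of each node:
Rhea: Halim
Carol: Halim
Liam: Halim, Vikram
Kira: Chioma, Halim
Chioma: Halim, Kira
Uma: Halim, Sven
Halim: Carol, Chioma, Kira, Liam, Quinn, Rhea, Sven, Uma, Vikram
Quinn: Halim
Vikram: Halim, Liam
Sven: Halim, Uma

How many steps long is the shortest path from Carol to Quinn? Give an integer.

One shortest route is Carol – Halim – Quinn, which uses 2 edges, and Carol and Quinn are not directly tied, so nothing shorter exists. So d(Carol,Quinn) = 2.

2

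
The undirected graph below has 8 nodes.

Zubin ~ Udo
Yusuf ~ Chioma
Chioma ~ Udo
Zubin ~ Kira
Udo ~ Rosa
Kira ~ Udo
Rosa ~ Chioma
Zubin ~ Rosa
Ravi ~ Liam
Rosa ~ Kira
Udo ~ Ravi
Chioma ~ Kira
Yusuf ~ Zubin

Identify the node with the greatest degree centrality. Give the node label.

Degrees — Chioma:4, Kira:4, Liam:1, Ravi:2, Rosa:4, Udo:5, Yusuf:2, Zubin:4.
The maximum is 5, attained only by Udo.

Udo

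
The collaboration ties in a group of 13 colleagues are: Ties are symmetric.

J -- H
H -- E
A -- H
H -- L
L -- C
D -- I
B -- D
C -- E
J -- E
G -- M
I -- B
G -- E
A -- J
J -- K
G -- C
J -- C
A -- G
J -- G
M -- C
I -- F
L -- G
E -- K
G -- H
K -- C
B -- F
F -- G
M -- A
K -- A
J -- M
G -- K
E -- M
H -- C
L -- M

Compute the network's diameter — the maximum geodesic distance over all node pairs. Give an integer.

4

Eccentricity of each node (its greatest distance to any other): A:4, B:3, C:4, D:4, E:4, F:2, G:3, H:4, I:3, J:4, K:4, L:4, M:4.
The maximum eccentricity is 4, realized for instance by the pair D–M via D – B – F – G – M. So the diameter is 4.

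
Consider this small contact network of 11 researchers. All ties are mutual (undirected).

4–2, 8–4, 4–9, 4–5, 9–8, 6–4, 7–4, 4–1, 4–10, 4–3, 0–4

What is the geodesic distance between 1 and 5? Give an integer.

2

One shortest route is 1 – 4 – 5, which uses 2 edges, and 1 and 5 are not directly tied, so nothing shorter exists. So d(1,5) = 2.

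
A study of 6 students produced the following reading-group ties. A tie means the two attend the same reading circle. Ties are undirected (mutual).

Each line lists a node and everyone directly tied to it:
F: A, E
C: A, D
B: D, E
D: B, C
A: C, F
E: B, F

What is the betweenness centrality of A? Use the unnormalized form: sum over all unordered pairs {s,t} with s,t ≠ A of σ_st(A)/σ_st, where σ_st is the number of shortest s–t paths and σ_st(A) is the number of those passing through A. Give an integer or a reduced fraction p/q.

Pairs whose geodesics pass through A — C–E: 1/2; C–F: 1; D–F: 1/2.
All other pairs contribute 0.
Summing the contributions gives betweenness(A) = 2.

2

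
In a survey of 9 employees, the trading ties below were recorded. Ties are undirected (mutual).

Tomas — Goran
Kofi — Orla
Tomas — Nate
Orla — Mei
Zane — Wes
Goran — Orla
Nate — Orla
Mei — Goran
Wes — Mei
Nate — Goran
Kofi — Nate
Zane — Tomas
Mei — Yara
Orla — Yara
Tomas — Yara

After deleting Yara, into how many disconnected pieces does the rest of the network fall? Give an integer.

Yara's neighbors (Mei, Orla, and Tomas) remain reachable from one another through other ties, so the rest of the network stays in one piece.

1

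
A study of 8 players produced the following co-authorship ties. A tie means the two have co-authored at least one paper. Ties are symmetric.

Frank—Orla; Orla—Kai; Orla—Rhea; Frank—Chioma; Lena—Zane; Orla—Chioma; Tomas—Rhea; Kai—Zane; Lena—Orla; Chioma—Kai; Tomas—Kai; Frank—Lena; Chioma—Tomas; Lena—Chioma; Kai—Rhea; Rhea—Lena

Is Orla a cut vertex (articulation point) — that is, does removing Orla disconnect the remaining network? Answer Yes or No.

No

Even without Orla, every remaining node can still reach every other (the residual graph is connected), so Orla is not a cut vertex.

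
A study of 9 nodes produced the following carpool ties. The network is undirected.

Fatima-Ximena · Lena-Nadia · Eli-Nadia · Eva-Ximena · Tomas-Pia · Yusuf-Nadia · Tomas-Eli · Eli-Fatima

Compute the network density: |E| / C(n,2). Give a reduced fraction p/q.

There are 8 edges and 9 nodes, so the maximum possible is C(9,2) = 36.
Density = 8/36 = 2/9.

2/9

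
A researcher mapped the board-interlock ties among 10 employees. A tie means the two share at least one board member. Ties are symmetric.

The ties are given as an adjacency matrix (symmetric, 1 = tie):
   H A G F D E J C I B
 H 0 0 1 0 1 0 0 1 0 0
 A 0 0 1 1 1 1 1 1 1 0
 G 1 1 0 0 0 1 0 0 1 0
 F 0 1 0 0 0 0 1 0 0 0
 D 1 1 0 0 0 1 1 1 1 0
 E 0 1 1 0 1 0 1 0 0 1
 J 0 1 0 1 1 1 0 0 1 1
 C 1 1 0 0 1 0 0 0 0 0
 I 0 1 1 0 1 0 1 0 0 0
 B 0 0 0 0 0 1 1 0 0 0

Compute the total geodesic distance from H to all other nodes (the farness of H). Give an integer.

17

Distances from H: A:2, B:3, C:1, D:1, E:2, F:3, G:1, I:2, J:2.
Sum = 2 + 3 + 1 + 1 + 2 + 3 + 1 + 2 + 2 = 17.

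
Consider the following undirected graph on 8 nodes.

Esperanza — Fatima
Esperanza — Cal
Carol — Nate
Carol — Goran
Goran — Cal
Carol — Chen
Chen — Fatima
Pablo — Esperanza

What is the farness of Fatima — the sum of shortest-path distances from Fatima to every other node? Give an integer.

14

Distances from Fatima: Cal:2, Carol:2, Chen:1, Esperanza:1, Goran:3, Nate:3, Pablo:2.
Sum = 2 + 2 + 1 + 1 + 3 + 3 + 2 = 14.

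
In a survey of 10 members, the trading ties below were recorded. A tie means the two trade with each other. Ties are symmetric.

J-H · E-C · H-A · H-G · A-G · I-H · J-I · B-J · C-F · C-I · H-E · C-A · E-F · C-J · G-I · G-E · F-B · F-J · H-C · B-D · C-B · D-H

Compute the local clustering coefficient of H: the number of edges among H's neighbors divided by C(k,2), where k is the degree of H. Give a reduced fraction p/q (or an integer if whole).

H's neighbors: A, C, D, E, G, I, and J (k = 7).
Possible neighbor pairs: C(7,2) = 21. Edges among them: A–C, A–G, C–E, C–I, C–J, E–G, G–I, I–J → e = 8.
Clustering(H) = 8/21.

8/21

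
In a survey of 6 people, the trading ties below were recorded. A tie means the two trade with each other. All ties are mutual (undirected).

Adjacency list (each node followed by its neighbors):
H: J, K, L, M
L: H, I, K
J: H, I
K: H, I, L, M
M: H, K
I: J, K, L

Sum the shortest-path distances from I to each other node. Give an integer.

7

Distances from I: H:2, J:1, K:1, L:1, M:2.
Sum = 2 + 1 + 1 + 1 + 2 = 7.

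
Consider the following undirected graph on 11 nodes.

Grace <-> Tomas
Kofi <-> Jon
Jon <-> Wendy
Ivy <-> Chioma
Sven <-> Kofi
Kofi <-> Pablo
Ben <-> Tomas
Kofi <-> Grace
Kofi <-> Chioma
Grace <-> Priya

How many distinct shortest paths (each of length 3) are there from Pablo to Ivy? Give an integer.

1

The shortest distance is 3, and the only length-3 path is Pablo–Kofi–Chioma–Ivy. So there is exactly 1 shortest path.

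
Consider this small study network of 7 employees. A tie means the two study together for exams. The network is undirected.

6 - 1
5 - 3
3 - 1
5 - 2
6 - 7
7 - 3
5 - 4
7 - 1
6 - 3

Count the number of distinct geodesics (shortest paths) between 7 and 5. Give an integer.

1

The shortest distance is 2, and the only length-2 path is 7–3–5. So there is exactly 1 shortest path.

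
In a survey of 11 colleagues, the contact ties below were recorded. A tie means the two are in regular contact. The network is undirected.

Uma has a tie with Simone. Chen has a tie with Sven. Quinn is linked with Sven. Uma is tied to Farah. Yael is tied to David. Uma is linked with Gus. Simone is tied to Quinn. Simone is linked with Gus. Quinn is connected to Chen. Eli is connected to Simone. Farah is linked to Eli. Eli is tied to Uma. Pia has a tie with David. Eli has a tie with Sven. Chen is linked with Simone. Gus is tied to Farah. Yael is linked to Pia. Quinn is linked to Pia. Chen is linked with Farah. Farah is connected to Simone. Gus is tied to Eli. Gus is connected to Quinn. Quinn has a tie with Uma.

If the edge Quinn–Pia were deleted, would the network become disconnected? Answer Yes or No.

Yes

Without the Quinn–Pia edge there is no alternate route between Quinn and Pia, so the network disconnects. It is a bridge.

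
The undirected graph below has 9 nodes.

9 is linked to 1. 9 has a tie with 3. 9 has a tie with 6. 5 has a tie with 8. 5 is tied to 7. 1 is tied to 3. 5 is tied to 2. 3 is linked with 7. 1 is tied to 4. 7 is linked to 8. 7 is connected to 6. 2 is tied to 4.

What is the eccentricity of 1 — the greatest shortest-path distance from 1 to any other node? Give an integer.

Distances from 1: 2:2, 3:1, 4:1, 5:3, 6:2, 7:2, 8:3, 9:1.
The largest is 3 (to 8 and 5), so the eccentricity of 1 is 3.

3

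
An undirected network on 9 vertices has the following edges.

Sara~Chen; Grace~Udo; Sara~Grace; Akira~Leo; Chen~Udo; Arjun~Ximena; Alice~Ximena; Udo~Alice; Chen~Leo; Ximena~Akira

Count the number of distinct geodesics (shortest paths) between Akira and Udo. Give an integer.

2

The shortest distance is 3. The length-3 paths are: Akira–Leo–Chen–Udo; Akira–Ximena–Alice–Udo.
That gives 2 distinct shortest paths.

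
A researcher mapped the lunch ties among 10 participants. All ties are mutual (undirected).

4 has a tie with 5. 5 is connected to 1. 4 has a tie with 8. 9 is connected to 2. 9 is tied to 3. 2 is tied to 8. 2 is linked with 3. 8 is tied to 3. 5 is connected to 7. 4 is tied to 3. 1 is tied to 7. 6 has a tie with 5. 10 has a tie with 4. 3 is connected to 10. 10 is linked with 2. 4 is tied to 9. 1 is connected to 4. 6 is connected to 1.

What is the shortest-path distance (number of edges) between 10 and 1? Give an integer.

One shortest route is 10 – 4 – 1, which uses 2 edges, and 10 and 1 are not directly tied, so nothing shorter exists. So d(10,1) = 2.

2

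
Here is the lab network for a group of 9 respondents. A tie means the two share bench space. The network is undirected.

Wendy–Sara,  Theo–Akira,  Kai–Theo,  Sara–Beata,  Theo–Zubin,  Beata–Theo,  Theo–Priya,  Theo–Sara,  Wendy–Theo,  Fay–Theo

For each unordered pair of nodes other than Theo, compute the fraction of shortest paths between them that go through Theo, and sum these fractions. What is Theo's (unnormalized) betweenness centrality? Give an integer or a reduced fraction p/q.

Pairs whose geodesics pass through Theo — Fay–Priya: 1; Fay–Akira: 1; Fay–Sara: 1; Fay–Beata: 1; Fay–Kai: 1; Fay–Wendy: 1; Fay–Zubin: 1; Priya–Akira: 1; Priya–Sara: 1; Priya–Beata: 1; Priya–Kai: 1; Priya–Wendy: 1; Priya–Zubin: 1; Akira–Sara: 1 … (+12 more pairs).
All other pairs contribute 0.
Summing the contributions gives betweenness(Theo) = 51/2.

51/2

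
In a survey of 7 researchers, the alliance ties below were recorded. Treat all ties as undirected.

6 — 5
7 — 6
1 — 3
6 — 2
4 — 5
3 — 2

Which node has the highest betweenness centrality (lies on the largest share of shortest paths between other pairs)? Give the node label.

6

Unnormalized betweenness of each node: 1:0, 2:8, 3:5, 4:0, 5:5, 6:11, 7:0.
6 has the largest value, 11, making it the main broker — the node through which the most shortest paths run.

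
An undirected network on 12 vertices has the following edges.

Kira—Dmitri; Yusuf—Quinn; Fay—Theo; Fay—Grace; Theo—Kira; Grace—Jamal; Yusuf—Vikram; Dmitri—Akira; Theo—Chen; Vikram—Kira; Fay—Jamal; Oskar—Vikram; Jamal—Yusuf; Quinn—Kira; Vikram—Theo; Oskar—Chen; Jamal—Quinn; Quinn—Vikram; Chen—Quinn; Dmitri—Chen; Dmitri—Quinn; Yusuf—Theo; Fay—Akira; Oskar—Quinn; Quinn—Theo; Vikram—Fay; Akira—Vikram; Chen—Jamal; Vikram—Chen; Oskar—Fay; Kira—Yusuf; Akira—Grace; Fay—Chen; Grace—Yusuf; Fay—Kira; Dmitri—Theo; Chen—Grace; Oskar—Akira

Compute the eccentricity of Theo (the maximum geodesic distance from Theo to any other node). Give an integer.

Distances from Theo: Akira:2, Chen:1, Dmitri:1, Fay:1, Grace:2, Jamal:2, Kira:1, Oskar:2, Quinn:1, Vikram:1, Yusuf:1.
The largest is 2 (to Akira, Oskar, Jamal, and Grace), so the eccentricity of Theo is 2.

2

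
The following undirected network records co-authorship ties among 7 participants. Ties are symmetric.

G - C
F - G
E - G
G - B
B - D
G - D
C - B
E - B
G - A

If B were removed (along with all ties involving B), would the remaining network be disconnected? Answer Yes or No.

No

Even without B, every remaining node can still reach every other (the residual graph is connected), so B is not a cut vertex.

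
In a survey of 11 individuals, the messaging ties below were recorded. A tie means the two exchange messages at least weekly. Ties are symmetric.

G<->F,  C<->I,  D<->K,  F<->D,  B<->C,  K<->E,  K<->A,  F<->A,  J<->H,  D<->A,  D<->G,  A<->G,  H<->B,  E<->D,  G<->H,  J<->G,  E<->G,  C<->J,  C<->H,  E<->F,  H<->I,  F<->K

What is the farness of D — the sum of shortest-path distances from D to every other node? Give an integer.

Distances from D: A:1, B:3, C:3, E:1, F:1, G:1, H:2, I:3, J:2, K:1.
Sum = 1 + 3 + 3 + 1 + 1 + 1 + 2 + 3 + 2 + 1 = 18.

18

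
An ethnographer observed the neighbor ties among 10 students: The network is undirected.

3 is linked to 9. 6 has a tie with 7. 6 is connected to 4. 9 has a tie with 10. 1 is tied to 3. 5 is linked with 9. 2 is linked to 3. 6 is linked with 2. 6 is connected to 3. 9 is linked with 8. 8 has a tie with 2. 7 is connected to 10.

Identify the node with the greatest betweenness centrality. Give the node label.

3

Unnormalized betweenness of each node: 1:0, 2:7/2, 3:40/3, 4:0, 5:0, 6:71/6, 7:7/3, 8:4/3, 9:79/6, 10:5/2.
3 has the largest value, 40/3, making it the main broker — the node through which the most shortest paths run.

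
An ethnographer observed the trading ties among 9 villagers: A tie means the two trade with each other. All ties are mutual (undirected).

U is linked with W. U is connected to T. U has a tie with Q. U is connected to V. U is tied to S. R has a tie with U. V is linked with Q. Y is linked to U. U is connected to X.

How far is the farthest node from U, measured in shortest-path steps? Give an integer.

1

Distances from U: Q:1, R:1, S:1, T:1, V:1, W:1, X:1, Y:1.
The largest is 1 (to S, V, Y, T, Q, X, W, and R), so the eccentricity of U is 1.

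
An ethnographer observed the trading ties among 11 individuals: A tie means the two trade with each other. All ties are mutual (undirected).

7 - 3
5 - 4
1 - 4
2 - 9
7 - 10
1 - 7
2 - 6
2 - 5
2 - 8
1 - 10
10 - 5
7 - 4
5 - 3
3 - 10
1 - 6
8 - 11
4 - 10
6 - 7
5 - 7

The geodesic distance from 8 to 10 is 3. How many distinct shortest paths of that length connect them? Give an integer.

The shortest distance is 3, and the only length-3 path is 8–2–5–10. So there is exactly 1 shortest path.

1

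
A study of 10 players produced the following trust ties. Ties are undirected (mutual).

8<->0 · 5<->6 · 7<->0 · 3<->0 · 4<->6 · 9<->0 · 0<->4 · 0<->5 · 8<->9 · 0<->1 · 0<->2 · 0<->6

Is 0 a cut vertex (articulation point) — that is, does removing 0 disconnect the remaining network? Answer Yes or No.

Yes

Removing 0 leaves {4, 5, and 6} with no path to {8 and 9}, so the network splits into 6 components. 0 is a cut vertex.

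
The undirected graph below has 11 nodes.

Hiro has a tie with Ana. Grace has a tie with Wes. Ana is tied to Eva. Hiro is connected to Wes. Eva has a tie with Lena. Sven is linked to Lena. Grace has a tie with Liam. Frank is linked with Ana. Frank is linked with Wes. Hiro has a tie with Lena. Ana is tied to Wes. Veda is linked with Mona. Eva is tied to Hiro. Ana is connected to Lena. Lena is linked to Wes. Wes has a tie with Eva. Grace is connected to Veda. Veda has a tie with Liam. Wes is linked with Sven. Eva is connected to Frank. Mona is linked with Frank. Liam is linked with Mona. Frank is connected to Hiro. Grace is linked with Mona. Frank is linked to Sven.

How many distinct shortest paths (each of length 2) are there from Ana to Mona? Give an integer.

The shortest distance is 2, and the only length-2 path is Ana–Frank–Mona. So there is exactly 1 shortest path.

1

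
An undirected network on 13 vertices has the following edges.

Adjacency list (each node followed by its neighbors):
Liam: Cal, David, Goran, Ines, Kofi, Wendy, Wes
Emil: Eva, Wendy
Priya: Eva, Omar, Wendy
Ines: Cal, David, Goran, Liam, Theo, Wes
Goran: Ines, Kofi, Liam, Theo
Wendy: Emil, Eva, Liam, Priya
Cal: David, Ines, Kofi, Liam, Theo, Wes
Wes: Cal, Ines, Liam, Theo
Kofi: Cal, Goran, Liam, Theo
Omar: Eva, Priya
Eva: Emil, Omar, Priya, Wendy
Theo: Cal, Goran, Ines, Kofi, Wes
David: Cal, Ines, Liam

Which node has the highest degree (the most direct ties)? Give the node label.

Liam

Degrees — Cal:6, David:3, Emil:2, Eva:4, Goran:4, Ines:6, Kofi:4, Liam:7, Omar:2, Priya:3, Theo:5, Wendy:4, Wes:4.
The maximum is 7, attained only by Liam.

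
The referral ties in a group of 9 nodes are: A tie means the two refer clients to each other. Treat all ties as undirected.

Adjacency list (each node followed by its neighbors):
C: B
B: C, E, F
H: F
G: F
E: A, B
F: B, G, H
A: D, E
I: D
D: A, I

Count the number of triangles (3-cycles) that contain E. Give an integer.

E's neighbors are A and B, but none of them are tied to each other, so no triangle contains E.

0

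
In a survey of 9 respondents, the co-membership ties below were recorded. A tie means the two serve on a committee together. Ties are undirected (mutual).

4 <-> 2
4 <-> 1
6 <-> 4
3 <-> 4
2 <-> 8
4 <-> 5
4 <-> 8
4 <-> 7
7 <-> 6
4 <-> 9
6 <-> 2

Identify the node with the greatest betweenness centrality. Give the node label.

4

Unnormalized betweenness of each node: 1:0, 2:1/2, 3:0, 4:24, 5:0, 6:1/2, 7:0, 8:0, 9:0.
4 has the largest value, 24, making it the main broker — the node through which the most shortest paths run.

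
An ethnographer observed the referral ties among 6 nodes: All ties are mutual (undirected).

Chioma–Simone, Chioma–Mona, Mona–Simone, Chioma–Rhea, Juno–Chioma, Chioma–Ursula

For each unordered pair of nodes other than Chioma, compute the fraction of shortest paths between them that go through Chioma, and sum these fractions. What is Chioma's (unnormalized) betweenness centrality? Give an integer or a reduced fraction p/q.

Pairs whose geodesics pass through Chioma — Juno–Rhea: 1; Juno–Ursula: 1; Juno–Simone: 1; Juno–Mona: 1; Rhea–Ursula: 1; Rhea–Simone: 1; Rhea–Mona: 1; Ursula–Simone: 1; Ursula–Mona: 1.
All other pairs contribute 0.
Summing the contributions gives betweenness(Chioma) = 9.

9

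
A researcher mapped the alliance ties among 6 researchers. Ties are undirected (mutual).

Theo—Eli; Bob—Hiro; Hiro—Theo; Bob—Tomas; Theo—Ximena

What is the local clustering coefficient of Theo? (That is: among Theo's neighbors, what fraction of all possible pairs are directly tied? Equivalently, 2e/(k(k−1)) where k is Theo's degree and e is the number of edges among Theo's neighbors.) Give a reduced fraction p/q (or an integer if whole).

Theo's neighbors: Eli, Hiro, and Ximena (k = 3).
Possible neighbor pairs: C(3,2) = 3. Edges among them: none → e = 0.
Clustering(Theo) = 0/3 = 0.

0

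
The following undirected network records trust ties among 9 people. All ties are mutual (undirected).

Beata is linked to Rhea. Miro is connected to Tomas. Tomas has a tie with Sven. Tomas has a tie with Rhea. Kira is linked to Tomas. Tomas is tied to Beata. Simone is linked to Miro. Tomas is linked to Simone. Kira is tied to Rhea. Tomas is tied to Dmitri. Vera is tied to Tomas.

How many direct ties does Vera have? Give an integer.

Vera is directly tied to Tomas. That is 1 neighbor, so the degree of Vera is 1.

1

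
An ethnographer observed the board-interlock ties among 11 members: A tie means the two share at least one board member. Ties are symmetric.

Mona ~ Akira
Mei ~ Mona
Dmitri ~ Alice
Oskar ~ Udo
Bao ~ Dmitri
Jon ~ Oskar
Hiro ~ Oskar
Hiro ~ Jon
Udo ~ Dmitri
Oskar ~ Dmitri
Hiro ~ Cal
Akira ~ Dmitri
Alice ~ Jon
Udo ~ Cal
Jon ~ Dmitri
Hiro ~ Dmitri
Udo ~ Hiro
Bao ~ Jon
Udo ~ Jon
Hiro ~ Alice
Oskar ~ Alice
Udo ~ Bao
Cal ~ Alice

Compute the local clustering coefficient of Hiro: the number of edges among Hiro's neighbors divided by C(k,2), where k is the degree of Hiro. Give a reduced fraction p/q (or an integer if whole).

Hiro's neighbors: Alice, Cal, Dmitri, Jon, Oskar, and Udo (k = 6).
Possible neighbor pairs: C(6,2) = 15. Edges among them: Alice–Cal, Alice–Dmitri, Alice–Jon, Alice–Oskar, Cal–Udo, Dmitri–Jon, Dmitri–Oskar, Dmitri–Udo, Jon–Oskar, Jon–Udo, Oskar–Udo → e = 11.
Clustering(Hiro) = 11/15.

11/15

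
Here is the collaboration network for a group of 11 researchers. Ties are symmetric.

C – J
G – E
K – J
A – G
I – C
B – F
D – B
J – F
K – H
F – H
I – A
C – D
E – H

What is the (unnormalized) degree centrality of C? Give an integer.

3

C is directly tied to D, I, and J. That is 3 neighbors, so the degree of C is 3.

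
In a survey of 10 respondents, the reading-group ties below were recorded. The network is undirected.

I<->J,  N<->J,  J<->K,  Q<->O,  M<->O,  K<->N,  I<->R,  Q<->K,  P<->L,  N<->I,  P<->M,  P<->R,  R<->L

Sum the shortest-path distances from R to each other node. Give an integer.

19

Distances from R: I:1, J:2, K:3, L:1, M:2, N:2, O:3, P:1, Q:4.
Sum = 1 + 2 + 3 + 1 + 2 + 2 + 3 + 1 + 4 = 19.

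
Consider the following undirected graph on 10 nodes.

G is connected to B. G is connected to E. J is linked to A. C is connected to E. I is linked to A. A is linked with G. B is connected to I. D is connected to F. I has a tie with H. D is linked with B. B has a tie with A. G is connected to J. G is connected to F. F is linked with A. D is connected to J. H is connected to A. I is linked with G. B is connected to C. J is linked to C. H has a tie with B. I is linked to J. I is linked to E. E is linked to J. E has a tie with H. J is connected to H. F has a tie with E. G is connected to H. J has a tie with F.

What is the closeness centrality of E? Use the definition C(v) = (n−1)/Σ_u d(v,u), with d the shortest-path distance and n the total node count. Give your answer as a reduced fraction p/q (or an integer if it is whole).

3/4

Distances from E: A:2, B:2, C:1, D:2, F:1, G:1, H:1, I:1, J:1. Sum = 12.
n = 10, so closeness = 9/12 = 3/4.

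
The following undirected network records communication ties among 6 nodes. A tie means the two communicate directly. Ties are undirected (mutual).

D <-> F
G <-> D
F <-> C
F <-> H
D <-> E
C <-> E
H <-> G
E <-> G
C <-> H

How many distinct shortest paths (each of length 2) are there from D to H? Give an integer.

2

The shortest distance is 2. The length-2 paths are: D–G–H; D–F–H.
That gives 2 distinct shortest paths.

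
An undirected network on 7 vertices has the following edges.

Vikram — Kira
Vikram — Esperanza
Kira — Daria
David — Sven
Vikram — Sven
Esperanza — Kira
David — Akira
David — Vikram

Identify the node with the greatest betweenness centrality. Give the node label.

Unnormalized betweenness of each node: Akira:0, Daria:0, David:5, Esperanza:0, Kira:5, Sven:0, Vikram:9.
Vikram has the largest value, 9, making it the main broker — the node through which the most shortest paths run.

Vikram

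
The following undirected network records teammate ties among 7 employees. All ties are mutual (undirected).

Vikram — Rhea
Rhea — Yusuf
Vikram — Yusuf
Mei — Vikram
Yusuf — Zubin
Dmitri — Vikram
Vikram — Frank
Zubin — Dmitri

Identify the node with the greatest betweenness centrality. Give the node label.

Vikram

Unnormalized betweenness of each node: Dmitri:3/2, Frank:0, Mei:0, Rhea:0, Vikram:21/2, Yusuf:5/2, Zubin:1/2.
Vikram has the largest value, 21/2, making it the main broker — the node through which the most shortest paths run.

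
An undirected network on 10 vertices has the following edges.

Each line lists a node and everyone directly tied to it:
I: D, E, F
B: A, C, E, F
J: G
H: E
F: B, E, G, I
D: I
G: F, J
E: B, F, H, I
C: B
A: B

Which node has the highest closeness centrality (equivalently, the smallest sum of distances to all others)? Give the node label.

Farness (sum of distances to all others) for each node — A:24, B:16, C:24, D:26, E:15, F:14, G:20, H:23, I:18, J:28.
The smallest farness is 14, for F, so F has the highest closeness.

F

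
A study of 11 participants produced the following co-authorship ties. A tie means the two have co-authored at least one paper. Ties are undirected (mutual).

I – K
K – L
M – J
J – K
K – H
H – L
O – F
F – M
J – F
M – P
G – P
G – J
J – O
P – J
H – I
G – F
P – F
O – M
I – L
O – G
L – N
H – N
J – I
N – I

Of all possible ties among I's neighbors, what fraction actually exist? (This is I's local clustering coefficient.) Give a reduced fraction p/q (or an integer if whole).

3/5

I's neighbors: H, J, K, L, and N (k = 5).
Possible neighbor pairs: C(5,2) = 10. Edges among them: H–K, H–L, H–N, J–K, K–L, L–N → e = 6.
Clustering(I) = 6/10 = 3/5.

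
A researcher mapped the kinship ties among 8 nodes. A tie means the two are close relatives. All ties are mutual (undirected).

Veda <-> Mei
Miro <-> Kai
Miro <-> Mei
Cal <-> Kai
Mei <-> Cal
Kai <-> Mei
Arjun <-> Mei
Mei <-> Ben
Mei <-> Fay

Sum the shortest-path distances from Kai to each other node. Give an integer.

Distances from Kai: Arjun:2, Ben:2, Cal:1, Fay:2, Mei:1, Miro:1, Veda:2.
Sum = 2 + 2 + 1 + 2 + 1 + 1 + 2 = 11.

11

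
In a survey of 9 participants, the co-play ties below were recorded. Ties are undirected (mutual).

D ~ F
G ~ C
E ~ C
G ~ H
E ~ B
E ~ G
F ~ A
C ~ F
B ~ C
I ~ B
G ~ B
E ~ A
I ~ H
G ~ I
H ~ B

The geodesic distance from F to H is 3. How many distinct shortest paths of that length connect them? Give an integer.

2

The shortest distance is 3. The length-3 paths are: F–C–G–H; F–C–B–H.
That gives 2 distinct shortest paths.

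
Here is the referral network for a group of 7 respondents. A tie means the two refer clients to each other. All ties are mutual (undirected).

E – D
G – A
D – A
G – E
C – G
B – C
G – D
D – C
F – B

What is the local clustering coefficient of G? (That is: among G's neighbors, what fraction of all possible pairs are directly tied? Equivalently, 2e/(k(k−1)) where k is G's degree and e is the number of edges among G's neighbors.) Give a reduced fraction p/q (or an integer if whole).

G's neighbors: A, C, D, and E (k = 4).
Possible neighbor pairs: C(4,2) = 6. Edges among them: A–D, C–D, D–E → e = 3.
Clustering(G) = 3/6 = 1/2.

1/2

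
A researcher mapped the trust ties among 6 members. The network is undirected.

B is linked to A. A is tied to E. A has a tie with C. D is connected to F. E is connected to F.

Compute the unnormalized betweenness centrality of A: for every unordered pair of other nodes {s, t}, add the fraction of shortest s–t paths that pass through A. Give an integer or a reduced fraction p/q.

Pairs whose geodesics pass through A — F–C: 1; F–B: 1; D–C: 1; D–B: 1; E–C: 1; E–B: 1; C–B: 1.
All other pairs contribute 0.
Summing the contributions gives betweenness(A) = 7.

7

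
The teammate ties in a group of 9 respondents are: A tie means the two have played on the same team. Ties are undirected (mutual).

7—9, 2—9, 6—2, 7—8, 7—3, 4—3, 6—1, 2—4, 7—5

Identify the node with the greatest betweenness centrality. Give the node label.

Unnormalized betweenness of each node: 1:0, 2:13, 3:3, 4:3, 5:0, 6:7, 7:14, 8:0, 9:9.
7 has the largest value, 14, making it the main broker — the node through which the most shortest paths run.

7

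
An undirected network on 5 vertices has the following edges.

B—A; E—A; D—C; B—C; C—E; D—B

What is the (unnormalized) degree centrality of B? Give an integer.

B is directly tied to A, C, and D. That is 3 neighbors, so the degree of B is 3.

3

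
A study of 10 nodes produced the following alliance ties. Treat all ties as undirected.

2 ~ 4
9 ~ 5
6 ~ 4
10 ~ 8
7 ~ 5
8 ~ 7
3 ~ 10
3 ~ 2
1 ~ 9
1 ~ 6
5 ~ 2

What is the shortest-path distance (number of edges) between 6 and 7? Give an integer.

4

One shortest route is 6 – 1 – 9 – 5 – 7, which uses 4 edges, and at distance 3 from 6 we only reach {3, 5}, which does not include 7. So d(6,7) = 4.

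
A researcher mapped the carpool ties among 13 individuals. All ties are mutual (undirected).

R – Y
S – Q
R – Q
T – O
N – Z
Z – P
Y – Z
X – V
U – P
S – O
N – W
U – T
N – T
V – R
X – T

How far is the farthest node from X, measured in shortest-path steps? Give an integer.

3

Distances from X: N:2, O:2, P:3, Q:3, R:2, S:3, T:1, U:2, V:1, W:3, Y:3, Z:3.
The largest is 3 (to P, S, W, Z, Y, and Q), so the eccentricity of X is 3.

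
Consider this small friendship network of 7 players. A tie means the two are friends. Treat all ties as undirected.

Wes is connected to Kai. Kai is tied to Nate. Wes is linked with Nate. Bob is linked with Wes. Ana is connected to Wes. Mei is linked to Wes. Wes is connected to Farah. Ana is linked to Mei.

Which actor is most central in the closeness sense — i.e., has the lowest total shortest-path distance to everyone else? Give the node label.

Wes

Farness (sum of distances to all others) for each node — Ana:10, Bob:11, Farah:11, Kai:10, Mei:10, Nate:10, Wes:6.
The smallest farness is 6, for Wes, so Wes has the highest closeness.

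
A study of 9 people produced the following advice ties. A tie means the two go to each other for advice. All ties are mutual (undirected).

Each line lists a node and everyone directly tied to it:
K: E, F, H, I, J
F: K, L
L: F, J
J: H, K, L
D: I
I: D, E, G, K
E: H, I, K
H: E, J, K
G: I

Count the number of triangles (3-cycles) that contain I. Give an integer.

I's neighbors: D, E, G, and K.
Neighbor pairs that are themselves tied: I–E–K. Each forms one triangle with I, for 1 in total.

1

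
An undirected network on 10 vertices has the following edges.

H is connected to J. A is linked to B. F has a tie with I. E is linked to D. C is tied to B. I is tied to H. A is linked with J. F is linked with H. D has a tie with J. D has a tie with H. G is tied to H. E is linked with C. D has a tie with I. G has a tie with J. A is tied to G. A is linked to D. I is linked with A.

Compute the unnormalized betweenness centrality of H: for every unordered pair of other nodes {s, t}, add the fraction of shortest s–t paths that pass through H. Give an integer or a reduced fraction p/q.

29/6

Pairs whose geodesics pass through H — C–F: 1/3; E–F: 1/2; E–G: 1/3; J–F: 1; J–I: 1/3; D–F: 1/2; D–G: 1/3; F–G: 1; I–G: 1/2.
All other pairs contribute 0.
Summing the contributions gives betweenness(H) = 29/6.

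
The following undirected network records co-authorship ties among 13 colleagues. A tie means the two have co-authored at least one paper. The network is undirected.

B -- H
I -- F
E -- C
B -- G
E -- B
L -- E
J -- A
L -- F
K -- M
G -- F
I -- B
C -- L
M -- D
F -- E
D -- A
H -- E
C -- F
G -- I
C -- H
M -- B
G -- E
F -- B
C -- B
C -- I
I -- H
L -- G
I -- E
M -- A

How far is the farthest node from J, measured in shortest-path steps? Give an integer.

Distances from J: A:1, B:3, C:4, D:2, E:4, F:4, G:4, H:4, I:4, K:3, L:5, M:2.
The largest is 5 (to L), so the eccentricity of J is 5.

5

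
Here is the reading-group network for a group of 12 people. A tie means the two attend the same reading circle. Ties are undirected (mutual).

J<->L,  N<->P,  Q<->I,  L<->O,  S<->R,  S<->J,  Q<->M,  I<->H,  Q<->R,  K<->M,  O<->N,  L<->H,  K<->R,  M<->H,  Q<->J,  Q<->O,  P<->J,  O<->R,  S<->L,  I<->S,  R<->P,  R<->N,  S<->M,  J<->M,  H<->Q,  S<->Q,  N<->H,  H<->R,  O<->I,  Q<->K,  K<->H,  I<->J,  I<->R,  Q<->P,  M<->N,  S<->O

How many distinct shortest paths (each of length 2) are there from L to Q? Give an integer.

The shortest distance is 2. The length-2 paths are: L–J–Q; L–O–Q; L–H–Q; L–S–Q.
That gives 4 distinct shortest paths.

4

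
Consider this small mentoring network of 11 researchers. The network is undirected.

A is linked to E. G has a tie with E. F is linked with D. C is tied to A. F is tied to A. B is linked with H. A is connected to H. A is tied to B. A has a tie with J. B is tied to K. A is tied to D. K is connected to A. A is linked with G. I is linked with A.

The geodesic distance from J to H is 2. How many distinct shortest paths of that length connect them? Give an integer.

The shortest distance is 2, and the only length-2 path is J–A–H. So there is exactly 1 shortest path.

1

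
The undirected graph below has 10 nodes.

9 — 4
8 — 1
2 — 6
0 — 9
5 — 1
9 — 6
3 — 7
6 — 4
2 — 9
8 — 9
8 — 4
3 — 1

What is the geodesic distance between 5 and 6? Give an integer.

One shortest route is 5 – 1 – 8 – 4 – 6, which uses 4 edges, and at distance 3 from 5 we only reach {4, 7, 9}, which does not include 6. So d(5,6) = 4.

4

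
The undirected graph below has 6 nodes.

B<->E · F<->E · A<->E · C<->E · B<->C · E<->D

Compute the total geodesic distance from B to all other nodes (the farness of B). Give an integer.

8

Distances from B: A:2, C:1, D:2, E:1, F:2.
Sum = 2 + 1 + 2 + 1 + 2 = 8.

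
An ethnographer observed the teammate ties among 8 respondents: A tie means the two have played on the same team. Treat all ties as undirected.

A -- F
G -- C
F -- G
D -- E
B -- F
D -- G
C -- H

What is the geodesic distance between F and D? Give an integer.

One shortest route is F – G – D, which uses 2 edges, and F and D are not directly tied, so nothing shorter exists. So d(F,D) = 2.

2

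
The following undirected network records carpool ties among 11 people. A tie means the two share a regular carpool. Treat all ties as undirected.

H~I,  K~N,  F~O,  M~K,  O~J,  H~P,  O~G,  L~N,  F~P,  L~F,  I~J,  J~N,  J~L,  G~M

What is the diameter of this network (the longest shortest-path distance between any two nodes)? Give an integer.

Eccentricity of each node (its greatest distance to any other): F:3, G:4, H:5, I:4, J:3, K:4, L:3, M:5, N:3, O:3, P:4.
The maximum eccentricity is 5, realized for instance by the pair H–M via H – I – J – N – K – M. So the diameter is 5.

5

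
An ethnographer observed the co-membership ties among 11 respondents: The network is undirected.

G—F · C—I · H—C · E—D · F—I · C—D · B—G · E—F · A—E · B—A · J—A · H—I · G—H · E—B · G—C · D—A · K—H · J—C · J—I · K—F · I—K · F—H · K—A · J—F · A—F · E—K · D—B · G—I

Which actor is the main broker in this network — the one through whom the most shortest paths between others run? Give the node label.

Unnormalized betweenness of each node: A:25/6, B:3/2, C:11/3, D:2, E:11/6, F:14/3, G:37/12, H:13/12, I:25/12, J:13/12, K:11/6.
F has the largest value, 14/3, making it the main broker — the node through which the most shortest paths run.

F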